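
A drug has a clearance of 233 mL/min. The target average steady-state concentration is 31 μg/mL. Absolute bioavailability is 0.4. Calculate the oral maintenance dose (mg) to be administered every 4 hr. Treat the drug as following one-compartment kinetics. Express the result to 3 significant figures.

CL = 233 mL/min × 60/1000 = 13.98 L/h
D = CL × Css × τ / F = 13.98 × 31 × 4 / 0.4 = 4334 mg

4330 mg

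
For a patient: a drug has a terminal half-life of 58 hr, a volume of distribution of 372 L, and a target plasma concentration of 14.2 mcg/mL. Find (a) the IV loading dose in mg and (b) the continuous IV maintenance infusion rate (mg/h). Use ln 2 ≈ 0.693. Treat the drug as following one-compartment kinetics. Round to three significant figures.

(a) 5280 mg; (b) 63.1 mg/h

LD = Vd × C = 372.0 × 14.2 = 5282 mg
CL = 0.693 × Vd / t½ = 0.693 × 372.0 / 58 = 4.445 L/h
Infusion rate = CL × Css = 4.445 × 14.2 = 63.12 mg/h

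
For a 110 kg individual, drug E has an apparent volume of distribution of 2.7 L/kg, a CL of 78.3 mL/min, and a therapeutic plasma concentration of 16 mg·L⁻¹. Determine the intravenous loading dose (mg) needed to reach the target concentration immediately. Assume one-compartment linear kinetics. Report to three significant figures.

Total Vd = 2.7 × 110 = 297.0 L
LD = Vd × C = 297.0 × 16.00 = 4752 mg

4750 mg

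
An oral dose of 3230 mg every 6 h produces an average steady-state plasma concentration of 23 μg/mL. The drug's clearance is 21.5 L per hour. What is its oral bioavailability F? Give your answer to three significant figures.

0.919

F·D/τ = CL·Css at steady state → F = CL·Css·τ / D.
F = 21.5 × 23 × 6 / 3230 = 0.919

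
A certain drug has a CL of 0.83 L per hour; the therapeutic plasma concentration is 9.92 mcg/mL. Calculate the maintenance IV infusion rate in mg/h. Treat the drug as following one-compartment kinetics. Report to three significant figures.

8.23 mg/h

R₀ = 0.8300 × 9.92 = 8.234 mg/h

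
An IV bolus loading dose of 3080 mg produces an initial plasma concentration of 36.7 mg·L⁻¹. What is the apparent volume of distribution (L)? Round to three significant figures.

Immediately after an IV bolus, C₀ = Dose / Vd, so Vd = Dose / C₀.
Vd = 3080 / 36.7 = 83.92 L

83.9 L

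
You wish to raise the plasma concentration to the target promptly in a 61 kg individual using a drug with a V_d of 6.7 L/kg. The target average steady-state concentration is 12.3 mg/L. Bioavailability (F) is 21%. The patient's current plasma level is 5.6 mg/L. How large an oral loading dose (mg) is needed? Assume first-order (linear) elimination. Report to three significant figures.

Total Vd = 6.7 × 61 = 408.7 L
Concentration deficit ΔC = 12.3 − 5.6 = 6.700 mg/L
LD = Vd × ΔC / F = 408.7 × 6.700 / 0.21 = 13040 mg

13000 mg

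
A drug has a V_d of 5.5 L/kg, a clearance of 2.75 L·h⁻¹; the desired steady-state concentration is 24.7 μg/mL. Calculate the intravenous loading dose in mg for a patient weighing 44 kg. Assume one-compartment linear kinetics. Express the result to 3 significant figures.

Vd(total) = 44 kg × 5.5 L/kg = 242.0 L
LD = Vd × C = 242.0 × 24.70 = 5977 mg

5980 mg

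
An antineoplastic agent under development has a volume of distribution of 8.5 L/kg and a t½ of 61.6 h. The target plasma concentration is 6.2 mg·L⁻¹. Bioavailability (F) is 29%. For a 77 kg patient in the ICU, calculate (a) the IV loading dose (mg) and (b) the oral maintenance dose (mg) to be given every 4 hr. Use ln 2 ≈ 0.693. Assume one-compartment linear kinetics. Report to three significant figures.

(a) 4060 mg; (b) 630 mg

Vd(total) = 77 kg × 8.5 L/kg = 654.5 L
LD = Vd × C = 654.5 × 6.2 = 4058 mg
CL = 0.693 × Vd / t½ = 0.693 × 654.5 / 61.6 = 7.363 L/h
D = CL × Css × τ / F = 7.363 × 6.2 × 4 / 0.29 = 629.7 mg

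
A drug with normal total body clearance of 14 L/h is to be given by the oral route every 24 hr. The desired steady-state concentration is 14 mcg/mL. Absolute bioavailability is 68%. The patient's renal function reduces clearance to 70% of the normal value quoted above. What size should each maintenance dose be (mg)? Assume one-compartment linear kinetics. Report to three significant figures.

4840 mg

Patient clearance = 0.7 × 14.00 = 9.800 L/h
D = CL × Css × τ / F = 9.800 × 14 × 24 / 0.68 = 4842 mg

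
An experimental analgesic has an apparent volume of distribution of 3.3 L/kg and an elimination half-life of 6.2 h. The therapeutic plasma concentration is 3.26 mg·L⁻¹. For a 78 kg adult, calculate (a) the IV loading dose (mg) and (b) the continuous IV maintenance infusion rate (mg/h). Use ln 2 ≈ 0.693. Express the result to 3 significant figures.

Total Vd = 3.3 × 78 = 257.4 L
LD = Vd × C = 257.4 × 3.26 = 839.1 mg
CL = 0.693 × Vd / t½ = 0.693 × 257.4 / 6.2 = 28.77 L/h
Infusion rate = CL × Css = 28.77 × 3.26 = 93.79 mg/h

(a) 839 mg; (b) 93.8 mg/h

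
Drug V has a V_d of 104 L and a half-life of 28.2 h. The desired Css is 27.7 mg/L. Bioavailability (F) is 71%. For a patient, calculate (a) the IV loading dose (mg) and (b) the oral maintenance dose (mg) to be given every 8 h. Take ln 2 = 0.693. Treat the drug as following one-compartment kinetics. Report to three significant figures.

(a) 2880 mg; (b) 798 mg

LD = Vd × C = 104.0 × 27.7 = 2881 mg
CL = 0.693 × Vd / t½ = 0.693 × 104.0 / 28.2 = 2.556 L/h
D = CL × Css × τ / F = 2.556 × 27.7 × 8 / 0.71 = 797.8 mg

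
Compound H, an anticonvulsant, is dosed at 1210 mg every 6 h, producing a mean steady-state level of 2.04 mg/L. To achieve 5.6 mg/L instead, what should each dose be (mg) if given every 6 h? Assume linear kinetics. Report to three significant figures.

3320 mg

With linear kinetics, Css is proportional to dose rate (D/τ) at fixed clearance.
D₂ = D₁ × (Css,target / Css,current) = 1210 × 5.6/2.04 = 3322 mg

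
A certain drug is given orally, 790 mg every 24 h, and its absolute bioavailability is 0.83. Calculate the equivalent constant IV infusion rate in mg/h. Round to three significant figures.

27.3 mg/h

Equivalent systemic input: infusion rate = F·D/τ.
Rate = 0.83 × 790 / 24 = 27.32 mg/h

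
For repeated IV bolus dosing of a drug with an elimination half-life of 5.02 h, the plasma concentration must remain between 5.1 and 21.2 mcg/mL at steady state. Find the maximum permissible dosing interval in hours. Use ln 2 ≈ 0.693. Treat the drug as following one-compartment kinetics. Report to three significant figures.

10.3 h

k = 0.693 / t½ = 0.693 / 5.02 = 0.1380 h⁻¹
Between IV bolus doses, concentration decays as C = C₀·e^(−kτ), so C_peak/C_trough = e^(kτ).
τ_max = ln(C_peak/C_trough) / k = ln(21.2/5.1) / 0.1380 = 1.425 / 0.1380 = 10.33 h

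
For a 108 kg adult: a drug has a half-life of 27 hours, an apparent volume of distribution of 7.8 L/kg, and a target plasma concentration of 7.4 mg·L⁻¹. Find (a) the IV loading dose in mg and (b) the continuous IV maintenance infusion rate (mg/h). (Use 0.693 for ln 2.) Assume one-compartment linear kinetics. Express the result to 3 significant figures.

Vd = 7.8 L/kg × 108 kg = 842.4 L
LD = Vd × C = 842.4 × 7.4 = 6234 mg
CL = 0.693 × Vd / t½ = 0.693 × 842.4 / 27 = 21.62 L/h
Infusion rate = CL × Css = 21.62 × 7.4 = 160.0 mg/h

(a) 6230 mg; (b) 160 mg/h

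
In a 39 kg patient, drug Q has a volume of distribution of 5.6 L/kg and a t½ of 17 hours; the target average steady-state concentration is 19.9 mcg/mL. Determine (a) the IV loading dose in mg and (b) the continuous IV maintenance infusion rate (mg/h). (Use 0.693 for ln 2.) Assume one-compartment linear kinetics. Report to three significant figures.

Total Vd = 5.6 × 39 = 218.4 L
LD = Vd × C = 218.4 × 19.9 = 4346 mg
CL = 0.693 × Vd / t½ = 0.693 × 218.4 / 17 = 8.903 L/h
Infusion rate = CL × Css = 8.903 × 19.9 = 177.2 mg/h

(a) 4350 mg; (b) 177 mg/h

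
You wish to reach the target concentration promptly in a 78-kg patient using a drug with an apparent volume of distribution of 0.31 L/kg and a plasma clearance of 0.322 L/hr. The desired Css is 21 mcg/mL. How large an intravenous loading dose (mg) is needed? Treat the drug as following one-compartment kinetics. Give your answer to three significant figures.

Vd(total) = 78 kg × 0.31 L/kg = 24.18 L
LD = Vd × C = 24.18 × 21.00 = 507.8 mg

508 mg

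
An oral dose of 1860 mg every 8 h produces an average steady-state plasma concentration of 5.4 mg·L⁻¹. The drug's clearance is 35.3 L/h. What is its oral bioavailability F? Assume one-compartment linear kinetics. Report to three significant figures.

0.820

F·D/τ = CL·Css at steady state → F = CL·Css·τ / D.
F = 35.3 × 5.4 × 8 / 1860 = 0.820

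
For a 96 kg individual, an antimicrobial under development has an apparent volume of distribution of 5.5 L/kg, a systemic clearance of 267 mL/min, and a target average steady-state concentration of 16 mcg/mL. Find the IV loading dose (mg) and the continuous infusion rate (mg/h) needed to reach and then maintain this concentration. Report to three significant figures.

Total Vd = 5.5 × 96 = 528.0 L
LD = Vd · C_target = 528.0 × 16 = 8448 mg
Convert clearance: 267 mL/min × 60 min/h ÷ 1000 mL/L = 16.02 L/h
Maintenance infusion rate = CL × Css = 16.02 × 16 = 256.3 mg/h

(a) 8450 mg; (b) 256 mg/h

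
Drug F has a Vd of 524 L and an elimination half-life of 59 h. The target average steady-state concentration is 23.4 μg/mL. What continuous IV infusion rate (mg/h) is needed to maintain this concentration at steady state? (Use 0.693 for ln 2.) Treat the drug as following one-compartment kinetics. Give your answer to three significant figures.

144 mg/h

k = 0.693/59 = 0.01175 h⁻¹, so CL = k·Vd = 0.01175 × 524.0 = 6.157 L/h
Infusion rate = CL × Css = 6.157 × 23.4 = 144.1 mg/h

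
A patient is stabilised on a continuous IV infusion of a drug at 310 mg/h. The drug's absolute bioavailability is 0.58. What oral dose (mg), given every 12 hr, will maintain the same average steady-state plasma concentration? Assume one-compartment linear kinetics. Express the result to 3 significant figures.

To maintain the same Css, the systemic dosing rate must be unchanged: F·D/τ = infusion rate.
D = rate × τ / F = 310 × 12 / 0.58 = 6414 mg

6410 mg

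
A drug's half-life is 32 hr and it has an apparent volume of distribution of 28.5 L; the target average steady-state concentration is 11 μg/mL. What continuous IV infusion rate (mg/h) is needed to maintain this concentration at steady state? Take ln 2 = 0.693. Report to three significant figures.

6.79 mg/h

CL = ln 2 · Vd / t½ = 0.693 × 28.50 / 32 = 0.6172 L/h
Infusion rate = CL × Css = 0.6172 × 11 = 6.789 mg/h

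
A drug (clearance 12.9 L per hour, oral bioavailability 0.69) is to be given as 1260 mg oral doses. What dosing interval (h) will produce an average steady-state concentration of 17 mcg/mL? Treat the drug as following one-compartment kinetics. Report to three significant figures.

F·D/τ = CL·Css → τ = F·D / (CL·Css).
τ = 0.69 × 1260 / (12.9 × 17) = 3.964 h

3.96 h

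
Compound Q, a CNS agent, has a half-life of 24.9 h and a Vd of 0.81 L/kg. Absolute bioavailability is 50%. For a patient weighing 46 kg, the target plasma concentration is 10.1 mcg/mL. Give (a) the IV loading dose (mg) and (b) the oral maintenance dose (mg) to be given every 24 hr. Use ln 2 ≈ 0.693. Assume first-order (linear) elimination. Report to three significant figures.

(a) 376 mg; (b) 503 mg

Total Vd = 0.81 × 46 = 37.26 L
LD = Vd × C = 37.26 × 10.1 = 376.3 mg
CL = 0.693 × Vd / t½ = 0.693 × 37.26 / 24.9 = 1.037 L/h
D = CL × Css × τ / F = 1.037 × 10.1 × 24 / 0.5 = 502.7 mg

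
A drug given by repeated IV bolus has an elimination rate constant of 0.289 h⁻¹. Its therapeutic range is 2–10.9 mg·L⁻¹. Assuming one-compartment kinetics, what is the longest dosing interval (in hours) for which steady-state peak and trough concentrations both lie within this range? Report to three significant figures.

5.87 h

Between IV bolus doses, concentration decays as C = C₀·e^(−kτ), so C_peak/C_trough = e^(kτ).
τ_max = ln(C_peak/C_trough) / k = ln(10.9/2) / 0.2890 = 1.696 / 0.2890 = 5.869 h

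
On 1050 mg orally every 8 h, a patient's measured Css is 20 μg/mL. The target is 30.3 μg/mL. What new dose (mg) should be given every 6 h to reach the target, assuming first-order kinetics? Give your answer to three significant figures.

For first-order elimination, Css ∝ F·D/(CL·τ); F and CL are unchanged, so Css ∝ D/τ.
D₂ = D₁ × (Css,target / Css,current) × (τ₂/τ₁) = 1050 × (30.3/20) × (6/8) = 1193 mg

1190 mg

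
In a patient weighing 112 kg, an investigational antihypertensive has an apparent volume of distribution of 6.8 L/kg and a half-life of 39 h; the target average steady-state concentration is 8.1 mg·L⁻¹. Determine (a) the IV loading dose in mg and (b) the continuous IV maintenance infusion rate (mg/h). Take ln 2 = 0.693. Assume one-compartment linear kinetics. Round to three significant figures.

Total Vd = 6.8 × 112 = 761.6 L
LD = Vd × C = 761.6 × 8.1 = 6169 mg
CL = 0.693 × Vd / t½ = 0.693 × 761.6 / 39 = 13.53 L/h
Infusion rate = CL × Css = 13.53 × 8.1 = 109.6 mg/h

(a) 6170 mg; (b) 110 mg/h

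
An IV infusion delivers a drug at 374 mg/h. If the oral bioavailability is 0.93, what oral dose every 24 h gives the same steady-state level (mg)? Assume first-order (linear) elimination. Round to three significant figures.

9650 mg

To maintain the same Css, the systemic dosing rate must be unchanged: F·D/τ = infusion rate.
D = rate × τ / F = 374 × 24 / 0.93 = 9652 mg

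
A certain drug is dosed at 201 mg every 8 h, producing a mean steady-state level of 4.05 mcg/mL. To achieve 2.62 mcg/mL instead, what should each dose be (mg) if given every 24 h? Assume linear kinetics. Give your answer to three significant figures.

For first-order elimination, Css ∝ F·D/(CL·τ); F and CL are unchanged, so Css ∝ D/τ.
D₂ = D₁ × (Css,target / Css,current) × (τ₂/τ₁) = 201 × (2.62/4.05) × (24/8) = 390.1 mg

390 mg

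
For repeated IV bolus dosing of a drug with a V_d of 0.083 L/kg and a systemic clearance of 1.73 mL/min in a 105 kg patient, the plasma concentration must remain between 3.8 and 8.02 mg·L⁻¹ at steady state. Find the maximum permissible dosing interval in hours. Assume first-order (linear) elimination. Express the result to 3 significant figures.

62.7 h

Total Vd = 0.083 × 105 = 8.715 L
CL = 1.73 mL/min = 1.73 × 0.06 = 0.1038 L/h
k = CL / Vd = 0.1038 / 8.715 = 0.01191 h⁻¹
Between IV bolus doses, concentration decays as C = C₀·e^(−kτ), so C_peak/C_trough = e^(kτ).
τ_max = ln(C_peak/C_trough) / k = ln(8.02/3.8) / 0.01191 = 0.7469 / 0.01191 = 62.71 h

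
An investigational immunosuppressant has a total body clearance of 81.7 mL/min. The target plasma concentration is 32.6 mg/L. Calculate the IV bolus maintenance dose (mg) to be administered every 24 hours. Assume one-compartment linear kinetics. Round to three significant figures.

Convert clearance: 81.7 mL/min × 60 min/h ÷ 1000 mL/L = 4.902 L/h
D = CL × Css × τ = 4.902 × 32.6 × 24 = 3835 mg

3840 mg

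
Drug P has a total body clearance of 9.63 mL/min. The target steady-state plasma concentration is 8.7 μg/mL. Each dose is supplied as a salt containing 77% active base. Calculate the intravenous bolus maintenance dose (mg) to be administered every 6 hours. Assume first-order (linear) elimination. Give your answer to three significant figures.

CL = 9.63 mL/min × 60/1000 = 0.5778 L/h
D = CL × Css × τ / S = 0.5778 × 8.7 × 6 / 0.77 = 39.17 mg

39.2 mg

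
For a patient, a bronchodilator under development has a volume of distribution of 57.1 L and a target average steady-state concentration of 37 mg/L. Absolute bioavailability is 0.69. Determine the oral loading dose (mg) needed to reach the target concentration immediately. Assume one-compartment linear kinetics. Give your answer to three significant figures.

3060 mg

LD = Vd × C / F = 57.10 × 37.00 / 0.69 = 3062 mg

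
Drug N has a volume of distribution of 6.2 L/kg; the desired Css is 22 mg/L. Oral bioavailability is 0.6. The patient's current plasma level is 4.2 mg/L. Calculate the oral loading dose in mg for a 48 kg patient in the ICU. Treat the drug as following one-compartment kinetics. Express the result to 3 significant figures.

8830 mg

Vd(total) = 48 kg × 6.2 L/kg = 297.6 L
Concentration deficit ΔC = 22 − 4.2 = 17.80 mg/L
LD = Vd × ΔC / F = 297.6 × 17.80 / 0.6 = 8829 mg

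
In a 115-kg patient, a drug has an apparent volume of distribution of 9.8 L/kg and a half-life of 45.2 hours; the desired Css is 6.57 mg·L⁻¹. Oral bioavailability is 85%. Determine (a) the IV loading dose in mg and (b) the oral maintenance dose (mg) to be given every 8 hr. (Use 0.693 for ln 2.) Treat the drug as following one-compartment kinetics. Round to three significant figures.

(a) 7400 mg; (b) 1070 mg

Total Vd = 9.8 × 115 = 1127 L
LD = Vd × C = 1127 × 6.57 = 7404 mg
CL = 0.693 × Vd / t½ = 0.693 × 1127 / 45.2 = 17.28 L/h
D = CL × Css × τ / F = 17.28 × 6.57 × 8 / 0.85 = 1069 mg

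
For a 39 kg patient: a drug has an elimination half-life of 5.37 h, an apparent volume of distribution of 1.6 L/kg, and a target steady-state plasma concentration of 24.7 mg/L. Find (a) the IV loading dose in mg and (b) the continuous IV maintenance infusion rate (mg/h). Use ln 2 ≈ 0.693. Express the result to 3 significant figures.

Vd(total) = 39 kg × 1.6 L/kg = 62.40 L
LD = Vd × C = 62.40 × 24.7 = 1541 mg
CL = 0.693 × Vd / t½ = 0.693 × 62.40 / 5.37 = 8.053 L/h
Infusion rate = CL × Css = 8.053 × 24.7 = 198.9 mg/h

(a) 1540 mg; (b) 199 mg/h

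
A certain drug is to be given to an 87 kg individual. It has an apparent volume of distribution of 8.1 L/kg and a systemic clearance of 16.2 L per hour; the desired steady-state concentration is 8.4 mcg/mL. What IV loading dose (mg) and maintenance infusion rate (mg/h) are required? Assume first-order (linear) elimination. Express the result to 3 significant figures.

(a) 5920 mg; (b) 136 mg/h

Vd(total) = 87 kg × 8.1 L/kg = 704.7 L
LD = Vd · C_target = 704.7 × 8.4 = 5919 mg
Infusion rate = 16.20 L/h × 8.4 mg/L = 136.1 mg/h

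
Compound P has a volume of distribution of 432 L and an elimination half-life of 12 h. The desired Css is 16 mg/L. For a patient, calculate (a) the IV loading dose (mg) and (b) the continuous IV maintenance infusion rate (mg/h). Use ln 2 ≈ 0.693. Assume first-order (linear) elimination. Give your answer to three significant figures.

LD = Vd × C = 432.0 × 16 = 6912 mg
CL = 0.693 × Vd / t½ = 0.693 × 432.0 / 12 = 24.95 L/h
Infusion rate = CL × Css = 24.95 × 16 = 399.2 mg/h

(a) 6910 mg; (b) 399 mg/h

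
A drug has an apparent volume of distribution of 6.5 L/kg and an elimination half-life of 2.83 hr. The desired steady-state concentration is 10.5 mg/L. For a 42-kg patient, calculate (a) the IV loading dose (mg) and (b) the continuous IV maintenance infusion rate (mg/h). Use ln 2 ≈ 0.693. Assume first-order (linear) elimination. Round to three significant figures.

Total Vd = 6.5 × 42 = 273.0 L
LD = Vd × C = 273.0 × 10.5 = 2867 mg
CL = 0.693 × Vd / t½ = 0.693 × 273.0 / 2.83 = 66.85 L/h
Infusion rate = CL × Css = 66.85 × 10.5 = 701.9 mg/h

(a) 2870 mg; (b) 702 mg/h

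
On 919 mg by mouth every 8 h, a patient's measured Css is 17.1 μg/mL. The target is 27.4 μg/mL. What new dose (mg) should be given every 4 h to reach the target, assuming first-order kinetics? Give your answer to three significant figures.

736 mg

With linear kinetics, Css is proportional to dose rate (D/τ) at fixed clearance.
D₂ = D₁ × (Css,target / Css,current) × (τ₂/τ₁) = 919 × (27.4/17.1) × (4/8) = 736.3 mg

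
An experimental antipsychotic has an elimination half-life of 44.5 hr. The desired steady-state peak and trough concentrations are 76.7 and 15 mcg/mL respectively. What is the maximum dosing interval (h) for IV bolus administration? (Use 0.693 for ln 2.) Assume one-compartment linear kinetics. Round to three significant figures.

105 h

k = 0.693 / t½ = 0.693 / 44.5 = 0.01557 h⁻¹
Between IV bolus doses, concentration decays as C = C₀·e^(−kτ), so C_peak/C_trough = e^(kτ).
τ_max = ln(C_peak/C_trough) / k = ln(76.7/15) / 0.01557 = 1.632 / 0.01557 = 104.8 h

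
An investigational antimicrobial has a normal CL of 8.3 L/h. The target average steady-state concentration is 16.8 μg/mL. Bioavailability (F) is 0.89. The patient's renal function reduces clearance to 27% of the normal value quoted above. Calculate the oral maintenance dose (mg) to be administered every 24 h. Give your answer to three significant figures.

1020 mg

Patient clearance = 0.27 × 8.300 = 2.241 L/h
D = CL × Css × τ / F = 2.241 × 16.8 × 24 / 0.89 = 1015 mg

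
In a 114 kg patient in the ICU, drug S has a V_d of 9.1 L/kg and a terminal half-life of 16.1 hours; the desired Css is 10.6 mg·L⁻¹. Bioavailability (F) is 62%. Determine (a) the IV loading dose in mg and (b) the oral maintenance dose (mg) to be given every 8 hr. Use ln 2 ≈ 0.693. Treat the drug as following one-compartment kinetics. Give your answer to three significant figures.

Vd(total) = 114 kg × 9.1 L/kg = 1037 L
LD = Vd × C = 1037 × 10.6 = 10990 mg
CL = 0.693 × Vd / t½ = 0.693 × 1037 / 16.1 = 44.64 L/h
D = CL × Css × τ / F = 44.64 × 10.6 × 8 / 0.62 = 6106 mg

(a) 11000 mg; (b) 6110 mg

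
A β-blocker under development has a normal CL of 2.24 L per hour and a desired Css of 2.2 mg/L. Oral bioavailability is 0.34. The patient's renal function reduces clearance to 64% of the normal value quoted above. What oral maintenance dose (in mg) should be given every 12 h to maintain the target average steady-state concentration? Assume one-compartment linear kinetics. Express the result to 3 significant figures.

111 mg

Patient clearance = 0.64 × 2.240 = 1.434 L/h
D = CL × Css × τ / F = 1.434 × 2.2 × 12 / 0.34 = 111.3 mg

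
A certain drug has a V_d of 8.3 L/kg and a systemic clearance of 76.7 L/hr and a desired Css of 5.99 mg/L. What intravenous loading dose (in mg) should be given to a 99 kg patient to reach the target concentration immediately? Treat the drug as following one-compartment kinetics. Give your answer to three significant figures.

4920 mg

Total Vd = 8.3 × 99 = 821.7 L
LD = Vd × C = 821.7 × 5.990 = 4922 mg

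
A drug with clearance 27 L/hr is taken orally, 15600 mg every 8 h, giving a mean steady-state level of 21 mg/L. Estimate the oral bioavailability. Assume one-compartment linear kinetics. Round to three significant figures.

F·D/τ = CL·Css at steady state → F = CL·Css·τ / D.
F = 27 × 21 × 8 / 15600 = 0.291

0.291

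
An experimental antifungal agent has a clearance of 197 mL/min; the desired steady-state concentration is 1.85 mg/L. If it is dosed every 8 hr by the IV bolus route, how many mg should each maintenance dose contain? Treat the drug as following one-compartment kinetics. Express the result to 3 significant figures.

Convert clearance: 197 mL/min × 60 min/h ÷ 1000 mL/L = 11.82 L/h
D = CL × Css × τ = 11.82 × 1.85 × 8 = 174.9 mg

175 mg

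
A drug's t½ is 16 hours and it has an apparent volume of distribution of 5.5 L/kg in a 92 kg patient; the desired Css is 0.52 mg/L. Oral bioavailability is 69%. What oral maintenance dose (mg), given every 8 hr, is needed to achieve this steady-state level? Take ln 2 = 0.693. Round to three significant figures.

Vd = 5.5 L/kg × 92 kg = 506.0 L
k = 0.693/16 = 0.04331 h⁻¹, so CL = k·Vd = 0.04331 × 506.0 = 21.91 L/h
D = CL × Css × τ / F = 21.91 × 0.52 × 8 / 0.69 = 132.1 mg

132 mg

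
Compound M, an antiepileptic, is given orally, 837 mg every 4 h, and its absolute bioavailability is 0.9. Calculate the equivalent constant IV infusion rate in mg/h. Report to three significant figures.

Equivalent systemic input: infusion rate = F·D/τ.
Rate = 0.9 × 837 / 4 = 188.3 mg/h

188 mg/h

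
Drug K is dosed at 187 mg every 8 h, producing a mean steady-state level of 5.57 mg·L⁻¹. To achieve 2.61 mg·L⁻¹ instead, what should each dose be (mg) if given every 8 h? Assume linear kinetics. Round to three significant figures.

For first-order elimination, Css ∝ F·D/(CL·τ); F and CL are unchanged, so Css ∝ D/τ.
D₂ = D₁ × (Css,target / Css,current) = 187 × 2.61/5.57 = 87.62 mg

87.6 mg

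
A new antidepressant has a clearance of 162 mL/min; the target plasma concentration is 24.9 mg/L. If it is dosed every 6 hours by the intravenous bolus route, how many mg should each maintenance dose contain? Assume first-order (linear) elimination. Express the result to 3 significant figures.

1450 mg

CL = 162 mL/min = 162 × 0.06 = 9.720 L/h
D = CL × Css × τ = 9.720 × 24.9 × 6 = 1452 mg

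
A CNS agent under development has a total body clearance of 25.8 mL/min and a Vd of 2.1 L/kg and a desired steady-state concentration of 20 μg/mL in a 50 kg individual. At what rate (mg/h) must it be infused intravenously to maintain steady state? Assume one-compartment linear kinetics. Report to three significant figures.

Convert clearance: 25.8 mL/min × 60 min/h ÷ 1000 mL/L = 1.548 L/h
Maintenance depends on clearance, not Vd — rate in must match rate out.
R₀ = 1.548 × 20 = 30.96 mg/h

31.0 mg/h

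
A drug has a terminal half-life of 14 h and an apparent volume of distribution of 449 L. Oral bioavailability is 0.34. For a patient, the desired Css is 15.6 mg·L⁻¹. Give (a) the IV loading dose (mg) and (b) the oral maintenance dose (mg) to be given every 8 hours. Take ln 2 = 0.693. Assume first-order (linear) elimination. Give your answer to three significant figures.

LD = Vd × C = 449.0 × 15.6 = 7004 mg
CL = 0.693 × Vd / t½ = 0.693 × 449.0 / 14 = 22.23 L/h
D = CL × Css × τ / F = 22.23 × 15.6 × 8 / 0.34 = 8160 mg

(a) 7000 mg; (b) 8160 mg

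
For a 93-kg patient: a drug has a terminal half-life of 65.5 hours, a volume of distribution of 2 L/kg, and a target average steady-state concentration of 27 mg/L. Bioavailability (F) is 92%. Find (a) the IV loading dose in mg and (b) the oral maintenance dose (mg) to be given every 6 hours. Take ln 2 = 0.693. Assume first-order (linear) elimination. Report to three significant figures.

(a) 5020 mg; (b) 347 mg

Vd = 2 L/kg × 93 kg = 186.0 L
LD = Vd × C = 186.0 × 27 = 5022 mg
CL = 0.693 × Vd / t½ = 0.693 × 186.0 / 65.5 = 1.968 L/h
D = CL × Css × τ / F = 1.968 × 27 × 6 / 0.92 = 346.5 mg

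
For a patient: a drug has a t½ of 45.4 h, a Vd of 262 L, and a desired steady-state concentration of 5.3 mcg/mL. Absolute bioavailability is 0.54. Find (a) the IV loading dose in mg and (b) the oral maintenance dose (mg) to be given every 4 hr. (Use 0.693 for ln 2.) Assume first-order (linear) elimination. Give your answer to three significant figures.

LD = Vd × C = 262.0 × 5.3 = 1389 mg
CL = 0.693 × Vd / t½ = 0.693 × 262.0 / 45.4 = 3.999 L/h
D = CL × Css × τ / F = 3.999 × 5.3 × 4 / 0.54 = 157.0 mg

(a) 1390 mg; (b) 157 mg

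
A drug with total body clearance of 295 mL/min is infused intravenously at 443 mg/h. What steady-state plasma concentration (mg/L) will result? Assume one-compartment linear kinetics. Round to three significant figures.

25.0 mg/L

Convert clearance: 295 mL/min × 60 min/h ÷ 1000 mL/L = 17.70 L/h
Css = rate / CL = 443 / 17.70 = 25.03 mg/L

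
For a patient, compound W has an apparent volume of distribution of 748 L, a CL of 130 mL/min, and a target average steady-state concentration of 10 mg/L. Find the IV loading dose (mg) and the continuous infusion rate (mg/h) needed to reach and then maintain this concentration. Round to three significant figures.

Loading dose = Vd × C = 748.0 × 10 = 7480 mg
CL = 130 mL/min = 130 × 0.06 = 7.800 L/h
Maintenance infusion rate = CL × Css = 7.800 × 10 = 78.00 mg/h

(a) 7480 mg; (b) 78.0 mg/h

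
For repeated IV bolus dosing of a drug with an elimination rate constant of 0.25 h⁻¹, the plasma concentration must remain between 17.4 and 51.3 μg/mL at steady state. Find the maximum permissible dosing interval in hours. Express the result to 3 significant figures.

4.32 h

Between IV bolus doses, concentration decays as C = C₀·e^(−kτ), so C_peak/C_trough = e^(kτ).
τ_max = ln(C_peak/C_trough) / k = ln(51.3/17.4) / 0.2500 = 1.081 / 0.2500 = 4.324 h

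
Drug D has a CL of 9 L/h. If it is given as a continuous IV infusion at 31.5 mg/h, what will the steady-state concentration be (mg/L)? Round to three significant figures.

3.50 mg/L

Css = rate / CL = 31.5 / 9.000 = 3.500 mg/L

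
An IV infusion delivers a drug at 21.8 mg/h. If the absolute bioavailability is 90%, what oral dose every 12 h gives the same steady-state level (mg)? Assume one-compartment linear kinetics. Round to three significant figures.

291 mg

To maintain the same Css, the systemic dosing rate must be unchanged: F·D/τ = infusion rate.
D = rate × τ / F = 21.8 × 12 / 0.9 = 290.7 mg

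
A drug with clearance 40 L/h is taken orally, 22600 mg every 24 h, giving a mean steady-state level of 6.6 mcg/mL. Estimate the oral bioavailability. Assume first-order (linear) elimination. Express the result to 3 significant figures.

F·D/τ = CL·Css at steady state → F = CL·Css·τ / D.
F = 40 × 6.6 × 24 / 22600 = 0.280

0.280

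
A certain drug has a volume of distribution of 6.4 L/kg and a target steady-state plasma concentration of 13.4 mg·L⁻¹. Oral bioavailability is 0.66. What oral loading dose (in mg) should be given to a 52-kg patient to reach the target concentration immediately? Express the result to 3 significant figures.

Vd(total) = 52 kg × 6.4 L/kg = 332.8 L
The loading dose fills Vd to the target concentration.
LD = Vd × C / F = 332.8 × 13.40 / 0.66 = 6757 mg

6760 mg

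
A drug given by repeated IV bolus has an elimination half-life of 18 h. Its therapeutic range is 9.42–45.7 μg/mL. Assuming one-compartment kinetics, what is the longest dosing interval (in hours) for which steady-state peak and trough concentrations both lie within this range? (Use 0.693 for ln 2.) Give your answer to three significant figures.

41.0 h

k = 0.693 / t½ = 0.693 / 18 = 0.03850 h⁻¹
Between IV bolus doses, concentration decays as C = C₀·e^(−kτ), so C_peak/C_trough = e^(kτ).
τ_max = ln(C_peak/C_trough) / k = ln(45.7/9.42) / 0.03850 = 1.579 / 0.03850 = 41.01 h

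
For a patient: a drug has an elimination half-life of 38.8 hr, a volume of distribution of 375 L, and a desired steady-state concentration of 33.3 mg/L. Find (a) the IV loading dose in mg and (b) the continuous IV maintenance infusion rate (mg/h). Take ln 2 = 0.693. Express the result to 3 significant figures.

LD = Vd × C = 375.0 × 33.3 = 12490 mg
CL = 0.693 × Vd / t½ = 0.693 × 375.0 / 38.8 = 6.698 L/h
Infusion rate = CL × Css = 6.698 × 33.3 = 223.0 mg/h

(a) 12500 mg; (b) 223 mg/h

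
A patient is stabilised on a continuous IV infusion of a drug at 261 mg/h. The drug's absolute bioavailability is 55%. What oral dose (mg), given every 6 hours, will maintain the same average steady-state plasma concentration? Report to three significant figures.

2850 mg

To maintain the same Css, the systemic dosing rate must be unchanged: F·D/τ = infusion rate.
D = rate × τ / F = 261 × 6 / 0.55 = 2847 mg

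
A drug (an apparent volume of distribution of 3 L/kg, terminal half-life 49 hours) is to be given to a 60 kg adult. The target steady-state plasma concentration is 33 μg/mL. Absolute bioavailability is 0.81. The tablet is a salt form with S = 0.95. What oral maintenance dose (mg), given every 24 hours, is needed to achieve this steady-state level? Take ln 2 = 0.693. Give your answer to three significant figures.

Vd = 3 L/kg × 60 kg = 180.0 L
CL = 0.693 × Vd / t½ = 0.693 × 180.0 / 49 = 2.546 L/h
D = CL × Css × τ / F / S = 2.546 × 33 × 24 / 0.81 / 0.95 = 2620 mg

2620 mg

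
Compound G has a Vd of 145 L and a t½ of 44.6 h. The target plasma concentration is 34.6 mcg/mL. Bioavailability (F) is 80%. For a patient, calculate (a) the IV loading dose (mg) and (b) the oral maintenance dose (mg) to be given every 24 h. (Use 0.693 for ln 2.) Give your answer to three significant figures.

LD = Vd × C = 145.0 × 34.6 = 5017 mg
CL = 0.693 × Vd / t½ = 0.693 × 145.0 / 44.6 = 2.253 L/h
D = CL × Css × τ / F = 2.253 × 34.6 × 24 / 0.8 = 2339 mg

(a) 5020 mg; (b) 2340 mg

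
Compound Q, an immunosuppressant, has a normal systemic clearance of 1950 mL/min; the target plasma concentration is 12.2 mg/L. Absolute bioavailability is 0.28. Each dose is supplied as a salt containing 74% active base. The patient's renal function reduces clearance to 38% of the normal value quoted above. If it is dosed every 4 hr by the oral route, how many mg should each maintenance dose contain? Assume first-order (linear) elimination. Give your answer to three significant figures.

10500 mg

CL = 1950 mL/min × 60/1000 = 117.0 L/h
Patient clearance = 0.38 × 117.0 = 44.46 L/h
D = CL × Css × τ / F / S = 44.46 × 12.2 × 4 / 0.28 / 0.74 = 10470 mg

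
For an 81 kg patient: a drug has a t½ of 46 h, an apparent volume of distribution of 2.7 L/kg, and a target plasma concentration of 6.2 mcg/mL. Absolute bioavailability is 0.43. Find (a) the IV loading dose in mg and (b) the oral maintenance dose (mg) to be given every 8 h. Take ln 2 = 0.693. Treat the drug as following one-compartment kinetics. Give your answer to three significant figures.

(a) 1360 mg; (b) 380 mg

Vd = 2.7 L/kg × 81 kg = 218.7 L
LD = Vd × C = 218.7 × 6.2 = 1356 mg
CL = 0.693 × Vd / t½ = 0.693 × 218.7 / 46 = 3.295 L/h
D = CL × Css × τ / F = 3.295 × 6.2 × 8 / 0.43 = 380.1 mg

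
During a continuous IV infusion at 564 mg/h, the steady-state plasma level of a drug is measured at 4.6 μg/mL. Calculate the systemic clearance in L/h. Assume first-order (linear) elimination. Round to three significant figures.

123 L/h

At steady state, infusion rate = CL × Css, so CL = rate / Css.
CL = 564 / 4.6 = 122.6 L/h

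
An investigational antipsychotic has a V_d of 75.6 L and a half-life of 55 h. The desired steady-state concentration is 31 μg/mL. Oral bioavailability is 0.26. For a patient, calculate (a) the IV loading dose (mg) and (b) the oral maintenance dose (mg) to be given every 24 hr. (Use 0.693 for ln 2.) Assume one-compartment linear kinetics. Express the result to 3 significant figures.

LD = Vd × C = 75.60 × 31 = 2344 mg
CL = 0.693 × Vd / t½ = 0.693 × 75.60 / 55 = 0.9526 L/h
D = CL × Css × τ / F = 0.9526 × 31 × 24 / 0.26 = 2726 mg

(a) 2340 mg; (b) 2730 mg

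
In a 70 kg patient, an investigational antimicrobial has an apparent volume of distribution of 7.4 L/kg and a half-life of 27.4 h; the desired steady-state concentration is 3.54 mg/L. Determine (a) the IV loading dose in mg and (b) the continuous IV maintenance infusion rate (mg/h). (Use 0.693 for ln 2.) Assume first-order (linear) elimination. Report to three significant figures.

Total Vd = 7.4 × 70 = 518.0 L
LD = Vd × C = 518.0 × 3.54 = 1834 mg
CL = 0.693 × Vd / t½ = 0.693 × 518.0 / 27.4 = 13.10 L/h
Infusion rate = CL × Css = 13.10 × 3.54 = 46.37 mg/h

(a) 1830 mg; (b) 46.4 mg/h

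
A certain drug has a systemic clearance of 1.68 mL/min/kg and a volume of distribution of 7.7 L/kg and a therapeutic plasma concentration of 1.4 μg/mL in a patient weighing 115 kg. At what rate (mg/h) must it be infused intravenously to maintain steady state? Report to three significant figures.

CL = 1.68 mL/min/kg × 115 kg = 193.2 mL/min = 193.2 × 60/1000 = 11.59 L/h
Rate = CL × Css = 11.59 × 1.4 = 16.23 mg/h

16.2 mg/h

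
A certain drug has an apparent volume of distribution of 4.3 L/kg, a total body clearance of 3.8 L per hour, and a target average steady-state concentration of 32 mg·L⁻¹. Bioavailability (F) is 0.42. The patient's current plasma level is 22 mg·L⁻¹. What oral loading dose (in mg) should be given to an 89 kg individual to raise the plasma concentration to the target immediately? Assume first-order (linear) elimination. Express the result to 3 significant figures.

Vd(total) = 89 kg × 4.3 L/kg = 382.7 L
Loading dose depends on Vd (not clearance): it fills the distribution volume.
Concentration deficit ΔC = 32 − 22 = 10.00 mg/L
LD = Vd × ΔC / F = 382.7 × 10.00 / 0.42 = 9112 mg

9110 mg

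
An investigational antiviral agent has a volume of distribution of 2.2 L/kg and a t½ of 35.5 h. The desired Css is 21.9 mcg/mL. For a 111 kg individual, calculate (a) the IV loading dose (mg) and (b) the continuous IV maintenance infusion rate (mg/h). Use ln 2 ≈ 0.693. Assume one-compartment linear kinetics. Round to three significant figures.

Vd = 2.2 L/kg × 111 kg = 244.2 L
LD = Vd × C = 244.2 × 21.9 = 5348 mg
CL = 0.693 × Vd / t½ = 0.693 × 244.2 / 35.5 = 4.767 L/h
Infusion rate = CL × Css = 4.767 × 21.9 = 104.4 mg/h

(a) 5350 mg; (b) 104 mg/h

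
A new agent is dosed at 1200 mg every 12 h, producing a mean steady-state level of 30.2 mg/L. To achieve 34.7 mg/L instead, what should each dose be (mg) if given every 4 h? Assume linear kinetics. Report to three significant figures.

For first-order elimination, Css ∝ F·D/(CL·τ); F and CL are unchanged, so Css ∝ D/τ.
D₂ = D₁ × (Css,target / Css,current) × (τ₂/τ₁) = 1200 × (34.7/30.2) × (4/12) = 459.6 mg

460 mg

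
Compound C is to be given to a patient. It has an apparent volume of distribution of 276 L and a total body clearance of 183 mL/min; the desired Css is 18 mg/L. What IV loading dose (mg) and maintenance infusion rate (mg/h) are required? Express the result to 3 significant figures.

(a) 4970 mg; (b) 198 mg/h

Loading dose = Vd × C = 276.0 × 18 = 4968 mg
CL = 183 mL/min × 60/1000 = 10.98 L/h
Infusion rate = 10.98 L/h × 18 mg/L = 197.6 mg/h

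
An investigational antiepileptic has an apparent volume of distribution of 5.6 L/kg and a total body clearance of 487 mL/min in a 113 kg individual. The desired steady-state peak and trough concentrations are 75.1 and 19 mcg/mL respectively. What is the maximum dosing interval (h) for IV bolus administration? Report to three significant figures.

29.8 h

Total Vd = 5.6 × 113 = 632.8 L
Convert clearance: 487 mL/min × 60 min/h ÷ 1000 mL/L = 29.22 L/h
k = CL / Vd = 29.22 / 632.8 = 0.04618 h⁻¹
Between IV bolus doses, concentration decays as C = C₀·e^(−kτ), so C_peak/C_trough = e^(kτ).
τ_max = ln(C_peak/C_trough) / k = ln(75.1/19) / 0.04618 = 1.374 / 0.04618 = 29.75 h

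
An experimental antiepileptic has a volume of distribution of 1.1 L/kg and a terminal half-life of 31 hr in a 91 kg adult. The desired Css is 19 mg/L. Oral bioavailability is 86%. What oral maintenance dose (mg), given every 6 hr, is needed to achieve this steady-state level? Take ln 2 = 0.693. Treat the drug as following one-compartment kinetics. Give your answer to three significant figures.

Vd(total) = 91 kg × 1.1 L/kg = 100.1 L
CL = ln 2 · Vd / t½ = 0.693 × 100.1 / 31 = 2.238 L/h
D = CL × Css × τ / F = 2.238 × 19 × 6 / 0.86 = 296.7 mg

297 mg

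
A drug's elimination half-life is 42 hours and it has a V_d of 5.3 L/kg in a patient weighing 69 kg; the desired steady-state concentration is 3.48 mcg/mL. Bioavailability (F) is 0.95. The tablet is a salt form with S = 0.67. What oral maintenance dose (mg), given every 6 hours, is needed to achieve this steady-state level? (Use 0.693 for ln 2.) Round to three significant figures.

Total Vd = 5.3 × 69 = 365.7 L
CL = ln 2 · Vd / t½ = 0.693 × 365.7 / 42 = 6.034 L/h
D = CL × Css × τ / F / S = 6.034 × 3.48 × 6 / 0.95 / 0.67 = 197.9 mg

198 mg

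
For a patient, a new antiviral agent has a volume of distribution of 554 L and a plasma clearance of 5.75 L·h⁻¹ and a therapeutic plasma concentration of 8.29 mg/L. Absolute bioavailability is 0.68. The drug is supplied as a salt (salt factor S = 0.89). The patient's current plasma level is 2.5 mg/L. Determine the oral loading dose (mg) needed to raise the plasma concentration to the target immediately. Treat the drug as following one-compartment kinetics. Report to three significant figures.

LD is governed by Vd — clearance does not enter the loading-dose calculation.
Concentration deficit ΔC = 8.29 − 2.5 = 5.790 mg/L
LD = Vd × ΔC / F / S = 554.0 × 5.790 / 0.68 / 0.89 = 5300 mg

5300 mg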